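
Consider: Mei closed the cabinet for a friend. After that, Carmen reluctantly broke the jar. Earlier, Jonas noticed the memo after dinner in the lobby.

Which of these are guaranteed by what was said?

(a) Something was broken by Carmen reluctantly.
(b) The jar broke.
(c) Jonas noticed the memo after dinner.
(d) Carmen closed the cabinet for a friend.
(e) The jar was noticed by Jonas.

(a), (b), (c)

(a) Entailed — this follows by dropping conjuncts from the breaking event's description.
(b) Entailed — 'Carmen broke the jar' is causative; it entails the inchoative 'the jar broke'.
(c) Entailed — every conjunct here is already in the original noticing event.
(d) Not entailed — the passage has Mei closing the cabinet, not Carmen.
(e) Not entailed — Jonas noticed the memo, not the jar; the jar belongs to the breaking event.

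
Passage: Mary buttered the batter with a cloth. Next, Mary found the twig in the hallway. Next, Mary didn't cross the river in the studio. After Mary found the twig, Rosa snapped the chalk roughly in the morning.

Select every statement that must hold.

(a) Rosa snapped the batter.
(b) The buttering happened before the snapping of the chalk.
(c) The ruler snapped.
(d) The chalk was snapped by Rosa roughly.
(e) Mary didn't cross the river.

(a) Not entailed — Rosa snapped the chalk, not the batter; the batter belongs to the buttering event.
(b) Entailed — the narrative places the buttering before the snapping.
(c) Not entailed — the chalk is what snapped, not the ruler.
(d) Entailed — the original entails any weakening of itself; this just drops 'in the morning'.
(e) Not entailed — dropping 'in the studio' under negation is not valid — the original leaves open that Mary crossed the river some other way.

(b), (d)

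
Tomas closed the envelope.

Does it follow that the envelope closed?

'Tomas closed the envelope' is the causative; it entails the inchoative 'the envelope closed'.

yes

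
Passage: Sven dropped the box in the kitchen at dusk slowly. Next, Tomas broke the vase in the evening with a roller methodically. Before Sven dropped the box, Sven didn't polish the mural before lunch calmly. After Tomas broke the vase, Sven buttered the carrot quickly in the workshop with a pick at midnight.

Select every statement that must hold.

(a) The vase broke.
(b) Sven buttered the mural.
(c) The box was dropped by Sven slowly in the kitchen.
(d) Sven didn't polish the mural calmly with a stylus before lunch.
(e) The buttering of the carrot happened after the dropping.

(a) Entailed — 'Tomas broke the vase' is causative; it entails the inchoative 'the vase broke'.
(b) Not entailed — Sven buttered the carrot, not the mural; the mural belongs to the polishing event.
(c) Entailed — every conjunct here is already in the original dropping event.
(d) Entailed — under negation, adding a further restriction is entailed: if no such polishing event occurred, none occurred with a stylus either.
(e) Entailed — the narrative places the dropping before the buttering.

(a), (c), (d), (e)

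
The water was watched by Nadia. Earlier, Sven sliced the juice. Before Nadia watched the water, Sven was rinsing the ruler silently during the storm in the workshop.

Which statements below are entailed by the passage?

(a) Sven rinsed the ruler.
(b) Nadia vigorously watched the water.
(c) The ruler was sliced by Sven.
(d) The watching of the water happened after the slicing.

(a) Entailed — 'rinse' is an activity; 'was rinsing' entails that some rinsing happened, so 'rinsed' holds.
(b) Not entailed — 'vigorously' adds information not in the original event.
(c) Not entailed — Sven sliced the juice, not the ruler; the ruler belongs to the rinsing event.
(d) Entailed — the narrative places the slicing before the watching.

(a), (d)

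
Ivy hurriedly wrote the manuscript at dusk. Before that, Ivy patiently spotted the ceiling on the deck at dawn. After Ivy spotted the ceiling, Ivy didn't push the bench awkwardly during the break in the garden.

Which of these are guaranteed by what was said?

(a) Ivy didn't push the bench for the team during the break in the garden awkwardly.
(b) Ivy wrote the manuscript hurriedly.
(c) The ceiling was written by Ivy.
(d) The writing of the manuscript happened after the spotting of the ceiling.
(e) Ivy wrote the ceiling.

(a) Entailed — under negation, adding a further restriction is entailed: if no such pushing event occurred, none occurred for the team either.
(b) Entailed — the original entails any weakening of itself; this just drops 'at dusk'.
(c) Not entailed — Ivy wrote the manuscript, not the ceiling; the ceiling belongs to the spotting event.
(d) Entailed — the narrative places the spotting before the writing.
(e) Not entailed — Ivy wrote the manuscript, not the ceiling; the ceiling belongs to the spotting event.

(a), (b), (d)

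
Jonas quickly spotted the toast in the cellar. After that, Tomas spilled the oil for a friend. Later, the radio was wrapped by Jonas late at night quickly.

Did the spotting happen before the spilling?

yes

The narrative orders the spotting before the spilling.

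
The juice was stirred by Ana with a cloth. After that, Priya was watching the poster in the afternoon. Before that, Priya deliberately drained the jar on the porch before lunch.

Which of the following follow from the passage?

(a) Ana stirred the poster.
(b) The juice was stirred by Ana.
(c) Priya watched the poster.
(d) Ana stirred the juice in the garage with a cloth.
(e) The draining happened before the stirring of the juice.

(b), (c)

(a) Not entailed — Ana stirred the juice, not the poster; the poster belongs to the watching event.
(b) Entailed — the original entails any weakening of itself; this just drops 'with a cloth'.
(c) Entailed — 'watch' is an activity; 'was watching' entails that some watching happened, so 'watched' holds.
(d) Not entailed — 'in the garage' adds information not in the original event.
(e) Not entailed — the narrative doesn't order the draining relative to the stirring.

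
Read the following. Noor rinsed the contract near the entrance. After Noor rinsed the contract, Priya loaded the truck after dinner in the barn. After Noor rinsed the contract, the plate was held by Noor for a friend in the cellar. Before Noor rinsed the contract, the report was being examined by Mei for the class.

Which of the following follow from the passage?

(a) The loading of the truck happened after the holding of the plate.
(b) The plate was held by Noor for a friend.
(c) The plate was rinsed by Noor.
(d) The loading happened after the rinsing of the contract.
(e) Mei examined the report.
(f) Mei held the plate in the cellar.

(a) Not entailed — the narrative doesn't order the holding relative to the loading.
(b) Entailed — this follows by dropping conjuncts from the holding event's description.
(c) Not entailed — Noor rinsed the contract, not the plate; the plate belongs to the holding event.
(d) Entailed — the narrative places the rinsing before the loading.
(e) Entailed — 'examine' is an activity; 'was examining' entails that some examining happened, so 'examined' holds.
(f) Not entailed — the passage has Noor holding the plate, not Mei.

(b), (d), (e)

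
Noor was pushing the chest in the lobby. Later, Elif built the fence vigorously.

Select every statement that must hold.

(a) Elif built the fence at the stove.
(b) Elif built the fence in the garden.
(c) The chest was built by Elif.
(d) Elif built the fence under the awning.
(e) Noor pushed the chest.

(a) Not entailed — 'at the stove' adds information not in the original event.
(b) Not entailed — 'in the garden' adds information not in the original event.
(c) Not entailed — Elif built the fence, not the chest; the chest belongs to the pushing event.
(d) Not entailed — 'under the awning' adds information not in the original event.
(e) Entailed — 'push' is an activity; 'was pushing' entails that some pushing happened, so 'pushed' holds.

(e)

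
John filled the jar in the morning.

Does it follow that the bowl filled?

no

Nothing is said about any bowl; only the jar is affected.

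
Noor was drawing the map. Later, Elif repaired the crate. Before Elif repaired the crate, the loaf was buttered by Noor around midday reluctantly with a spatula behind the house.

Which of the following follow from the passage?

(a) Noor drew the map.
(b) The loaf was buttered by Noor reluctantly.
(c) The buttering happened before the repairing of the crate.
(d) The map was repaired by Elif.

(a) Not entailed — 'was drawing' is progressive on an accomplishment; it does not entail the completed 'drew'.
(b) Entailed — every conjunct here is already in the original buttering event.
(c) Entailed — the narrative places the buttering before the repairing.
(d) Not entailed — Elif repaired the crate, not the map; the map belongs to the drawing event.

(b), (c)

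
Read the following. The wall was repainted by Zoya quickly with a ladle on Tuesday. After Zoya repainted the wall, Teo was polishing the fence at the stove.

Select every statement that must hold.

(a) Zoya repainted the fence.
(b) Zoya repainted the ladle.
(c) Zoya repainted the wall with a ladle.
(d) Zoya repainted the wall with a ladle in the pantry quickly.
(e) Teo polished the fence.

(c), (e)

(a) Not entailed — Zoya repainted the wall, not the fence; the fence belongs to the polishing event.
(b) Not entailed — the ladle is the instrument, not what was repainted.
(c) Entailed — every conjunct here is already in the original repainting event.
(d) Not entailed — 'in the pantry' adds information not in the original event.
(e) Entailed — 'polish' is an activity; 'was polishing' entails that some polishing happened, so 'polished' holds.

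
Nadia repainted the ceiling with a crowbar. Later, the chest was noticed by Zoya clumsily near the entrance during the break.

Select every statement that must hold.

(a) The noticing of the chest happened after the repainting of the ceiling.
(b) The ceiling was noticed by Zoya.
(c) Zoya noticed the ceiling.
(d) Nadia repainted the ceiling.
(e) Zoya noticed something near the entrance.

(a) Entailed — the narrative places the repainting before the noticing.
(b) Not entailed — Zoya noticed the chest, not the ceiling; the ceiling belongs to the repainting event.
(c) Not entailed — Zoya noticed the chest, not the ceiling; the ceiling belongs to the repainting event.
(d) Entailed — every conjunct here is already in the original repainting event.
(e) Entailed — dropping 'clumsily', 'during the break' and generalizing the patient leaves a sub-description the original still satisfies.

(a), (d), (e)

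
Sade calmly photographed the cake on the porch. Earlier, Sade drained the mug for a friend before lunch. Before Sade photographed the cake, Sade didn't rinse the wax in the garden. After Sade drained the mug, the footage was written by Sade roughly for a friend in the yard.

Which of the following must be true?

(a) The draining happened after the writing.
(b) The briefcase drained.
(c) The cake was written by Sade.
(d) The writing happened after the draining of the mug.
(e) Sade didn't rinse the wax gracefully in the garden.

(a) Not entailed — the narrative places the draining before the writing, not after.
(b) Not entailed — the mug is what drained, not the briefcase.
(c) Not entailed — Sade wrote the footage, not the cake; the cake belongs to the photographing event.
(d) Entailed — the narrative places the draining before the writing.
(e) Entailed — under negation, adding a further restriction is entailed: if no such rinsing event occurred, none occurred gracefully either.

(d), (e)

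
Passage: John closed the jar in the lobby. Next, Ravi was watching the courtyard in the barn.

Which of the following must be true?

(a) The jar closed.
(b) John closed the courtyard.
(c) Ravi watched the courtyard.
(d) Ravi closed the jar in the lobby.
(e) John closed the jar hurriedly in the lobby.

(a), (c)

(a) Entailed — 'John closed the jar' is causative; it entails the inchoative 'the jar closed'.
(b) Not entailed — John closed the jar, not the courtyard; the courtyard belongs to the watching event.
(c) Entailed — 'watch' is an activity; 'was watching' entails that some watching happened, so 'watched' holds.
(d) Not entailed — the passage has John closing the jar, not Ravi.
(e) Not entailed — 'hurriedly' adds information not in the original event.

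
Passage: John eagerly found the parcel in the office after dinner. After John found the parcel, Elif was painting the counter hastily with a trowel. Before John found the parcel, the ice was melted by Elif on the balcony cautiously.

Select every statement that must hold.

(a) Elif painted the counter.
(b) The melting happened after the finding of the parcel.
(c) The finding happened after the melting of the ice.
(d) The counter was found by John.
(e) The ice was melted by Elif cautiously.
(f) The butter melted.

(a) Not entailed — 'was painting' is progressive on an accomplishment; it does not entail the completed 'painted'.
(b) Not entailed — the narrative places the melting before the finding, not after.
(c) Entailed — the narrative places the melting before the finding.
(d) Not entailed — John found the parcel, not the counter; the counter belongs to the painting event.
(e) Entailed — this follows by dropping conjuncts from the melting event's description.
(f) Not entailed — the ice is what melted, not the butter.

(c), (e)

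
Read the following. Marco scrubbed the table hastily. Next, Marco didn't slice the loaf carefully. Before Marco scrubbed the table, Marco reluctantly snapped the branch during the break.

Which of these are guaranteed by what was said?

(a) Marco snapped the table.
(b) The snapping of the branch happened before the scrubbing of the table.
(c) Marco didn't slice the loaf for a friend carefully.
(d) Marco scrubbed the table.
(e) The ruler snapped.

(a) Not entailed — Marco snapped the branch, not the table; the table belongs to the scrubbing event.
(b) Entailed — the narrative places the snapping before the scrubbing.
(c) Entailed — under negation, adding a further restriction is entailed: if no such slicing event occurred, none occurred for a friend either.
(d) Entailed — the original entails any weakening of itself; this just drops 'hastily'.
(e) Not entailed — the branch is what snapped, not the ruler.

(b), (c), (d)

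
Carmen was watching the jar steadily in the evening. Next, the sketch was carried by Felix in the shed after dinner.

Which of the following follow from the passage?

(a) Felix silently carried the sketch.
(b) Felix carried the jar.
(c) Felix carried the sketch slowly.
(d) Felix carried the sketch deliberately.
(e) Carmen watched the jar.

(e)

(a) Not entailed — 'silently' adds information not in the original event.
(b) Not entailed — Felix carried the sketch, not the jar; the jar belongs to the watching event.
(c) Not entailed — 'slowly' adds information not in the original event.
(d) Not entailed — 'deliberately' adds information not in the original event.
(e) Entailed — 'watch' is an activity; 'was watching' entails that some watching happened, so 'watched' holds.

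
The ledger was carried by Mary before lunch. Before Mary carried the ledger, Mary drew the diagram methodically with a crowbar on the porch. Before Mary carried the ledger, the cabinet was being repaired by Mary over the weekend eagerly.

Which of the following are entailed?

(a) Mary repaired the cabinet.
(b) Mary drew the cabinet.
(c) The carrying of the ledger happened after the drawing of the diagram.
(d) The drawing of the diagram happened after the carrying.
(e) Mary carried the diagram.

(c)

(a) Not entailed — 'was repairing' is progressive on an accomplishment; it does not entail the completed 'repaired'.
(b) Not entailed — Mary drew the diagram, not the cabinet; the cabinet belongs to the repairing event.
(c) Entailed — the narrative places the drawing before the carrying.
(d) Not entailed — the narrative places the drawing before the carrying, not after.
(e) Not entailed — Mary carried the ledger, not the diagram; the diagram belongs to the drawing event.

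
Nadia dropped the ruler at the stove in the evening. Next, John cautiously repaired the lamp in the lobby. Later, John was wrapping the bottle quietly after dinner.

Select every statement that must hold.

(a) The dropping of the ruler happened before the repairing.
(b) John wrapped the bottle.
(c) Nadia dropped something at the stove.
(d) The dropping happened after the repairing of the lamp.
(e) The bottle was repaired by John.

(a), (c)

(a) Entailed — the narrative places the dropping before the repairing.
(b) Not entailed — 'was wrapping' is progressive on an accomplishment; it does not entail the completed 'wrapped'.
(c) Entailed — every conjunct here is already in the original dropping event.
(d) Not entailed — the narrative places the dropping before the repairing, not after.
(e) Not entailed — John repaired the lamp, not the bottle; the bottle belongs to the wrapping event.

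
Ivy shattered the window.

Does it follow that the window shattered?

'Ivy shattered the window' is the causative; it entails the inchoative 'the window shattered'.

yes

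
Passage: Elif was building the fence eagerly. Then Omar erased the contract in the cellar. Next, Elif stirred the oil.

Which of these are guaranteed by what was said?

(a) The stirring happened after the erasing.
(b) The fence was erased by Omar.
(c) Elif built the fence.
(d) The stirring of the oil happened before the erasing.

(a) Entailed — the narrative places the erasing before the stirring.
(b) Not entailed — Omar erased the contract, not the fence; the fence belongs to the building event.
(c) Not entailed — 'was building' is progressive on an accomplishment; it does not entail the completed 'built'.
(d) Not entailed — the narrative places the erasing before the stirring, not after.

(a)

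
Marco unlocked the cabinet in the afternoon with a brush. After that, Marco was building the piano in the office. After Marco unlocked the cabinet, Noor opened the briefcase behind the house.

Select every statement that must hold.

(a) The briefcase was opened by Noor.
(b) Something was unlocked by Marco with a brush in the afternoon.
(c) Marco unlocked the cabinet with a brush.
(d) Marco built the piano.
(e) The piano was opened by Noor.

(a), (b), (c)

(a) Entailed — the original entails any weakening of itself; this just drops 'behind the house'.
(b) Entailed — every conjunct here is already in the original unlocking event.
(c) Entailed — dropping 'in the afternoon' leaves a sub-description the original still satisfies.
(d) Not entailed — 'was building' is progressive on an accomplishment; it does not entail the completed 'built'.
(e) Not entailed — Noor opened the briefcase, not the piano; the piano belongs to the building event.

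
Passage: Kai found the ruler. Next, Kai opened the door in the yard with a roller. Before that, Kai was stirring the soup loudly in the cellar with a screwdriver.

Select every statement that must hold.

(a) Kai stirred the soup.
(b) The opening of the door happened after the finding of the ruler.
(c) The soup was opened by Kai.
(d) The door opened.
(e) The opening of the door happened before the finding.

(a) Entailed — 'stir' is an activity; 'was stirring' entails that some stirring happened, so 'stirred' holds.
(b) Entailed — the narrative places the finding before the opening.
(c) Not entailed — Kai opened the door, not the soup; the soup belongs to the stirring event.
(d) Entailed — 'Kai opened the door' is causative; it entails the inchoative 'the door opened'.
(e) Not entailed — the narrative places the finding before the opening, not after.

(a), (b), (d)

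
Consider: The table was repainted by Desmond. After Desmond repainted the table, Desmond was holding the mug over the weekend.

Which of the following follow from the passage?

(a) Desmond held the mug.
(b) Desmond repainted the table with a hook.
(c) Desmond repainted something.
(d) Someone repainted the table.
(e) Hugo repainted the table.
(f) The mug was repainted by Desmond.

(a), (c), (d)

(a) Entailed — 'hold' is an activity; 'was holding' entails that some holding happened, so 'held' holds.
(b) Not entailed — 'with a hook' adds information not in the original event.
(c) Entailed — this follows by dropping conjuncts from the repainting event's description.
(d) Entailed — this follows by dropping conjuncts from the repainting event's description.
(e) Not entailed — the passage has Desmond repainting the table, not Hugo.
(f) Not entailed — Desmond repainted the table, not the mug; the mug belongs to the holding event.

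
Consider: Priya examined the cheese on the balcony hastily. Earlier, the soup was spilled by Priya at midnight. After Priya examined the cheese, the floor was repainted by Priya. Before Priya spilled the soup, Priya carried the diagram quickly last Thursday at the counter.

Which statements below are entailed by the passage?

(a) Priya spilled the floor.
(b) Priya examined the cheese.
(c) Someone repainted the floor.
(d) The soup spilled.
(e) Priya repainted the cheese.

(a) Not entailed — Priya spilled the soup, not the floor; the floor belongs to the repainting event.
(b) Entailed — this follows by dropping conjuncts from the examining event's description.
(c) Entailed — the original entails any weakening of itself; this just generalizes the agent.
(d) Entailed — 'Priya spilled the soup' is causative; it entails the inchoative 'the soup spilled'.
(e) Not entailed — Priya repainted the floor, not the cheese; the cheese belongs to the examining event.

(b), (c), (d)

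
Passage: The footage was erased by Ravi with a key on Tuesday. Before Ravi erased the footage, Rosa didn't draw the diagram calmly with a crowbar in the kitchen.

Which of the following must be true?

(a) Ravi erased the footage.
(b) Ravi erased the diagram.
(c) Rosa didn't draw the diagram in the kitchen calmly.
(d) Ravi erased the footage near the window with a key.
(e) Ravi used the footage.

(a)

(a) Entailed — the original entails any weakening of itself; this just drops 'with a key', 'on Tuesday'.
(b) Not entailed — Ravi erased the footage, not the diagram; the diagram belongs to the drawing event.
(c) Not entailed — dropping 'with a crowbar' under negation is not valid — the original leaves open that Rosa drew the diagram some other way.
(d) Not entailed — 'near the window' adds information not in the original event.
(e) Not entailed — the footage is the patient, not an instrument — Ravi used a key.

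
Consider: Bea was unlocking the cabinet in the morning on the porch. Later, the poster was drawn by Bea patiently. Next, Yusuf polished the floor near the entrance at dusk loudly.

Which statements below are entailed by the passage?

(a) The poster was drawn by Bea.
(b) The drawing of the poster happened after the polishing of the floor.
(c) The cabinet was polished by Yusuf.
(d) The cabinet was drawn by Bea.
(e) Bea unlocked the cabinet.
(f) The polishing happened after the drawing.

(a) Entailed — every conjunct here is already in the original drawing event.
(b) Not entailed — the narrative places the drawing before the polishing, not after.
(c) Not entailed — Yusuf polished the floor, not the cabinet; the cabinet belongs to the unlocking event.
(d) Not entailed — Bea drew the poster, not the cabinet; the cabinet belongs to the unlocking event.
(e) Not entailed — 'was unlocking' is progressive on an accomplishment; it does not entail the completed 'unlocked'.
(f) Entailed — the narrative places the drawing before the polishing.

(a), (f)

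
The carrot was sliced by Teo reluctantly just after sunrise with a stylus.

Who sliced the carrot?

Teo

'Teo' marks the agent of the slicing event.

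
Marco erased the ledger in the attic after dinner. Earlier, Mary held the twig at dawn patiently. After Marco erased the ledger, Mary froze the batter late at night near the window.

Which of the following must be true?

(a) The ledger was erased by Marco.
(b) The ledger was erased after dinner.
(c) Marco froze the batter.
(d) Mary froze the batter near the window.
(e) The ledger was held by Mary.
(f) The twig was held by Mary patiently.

(a) Entailed — the original entails any weakening of itself; this just drops 'after dinner', 'in the attic'.
(b) Entailed — dropping 'in the attic' and generalizing the agent leaves a sub-description the original still satisfies.
(c) Not entailed — the passage has Mary freezing the batter, not Marco.
(d) Entailed — every conjunct here is already in the original freezing event.
(e) Not entailed — Mary held the twig, not the ledger; the ledger belongs to the erasing event.
(f) Entailed — every conjunct here is already in the original holding event.

(a), (b), (d), (f)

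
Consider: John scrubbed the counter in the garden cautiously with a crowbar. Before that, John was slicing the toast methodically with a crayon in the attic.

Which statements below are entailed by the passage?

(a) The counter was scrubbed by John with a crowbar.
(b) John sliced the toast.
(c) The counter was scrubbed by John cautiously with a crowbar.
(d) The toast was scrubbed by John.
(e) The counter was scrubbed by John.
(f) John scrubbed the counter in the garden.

(a), (c), (e), (f)

(a) Entailed — this follows by dropping conjuncts from the scrubbing event's description.
(b) Not entailed — 'was slicing' is progressive on an accomplishment; it does not entail the completed 'sliced'.
(c) Entailed — this follows by dropping conjuncts from the scrubbing event's description.
(d) Not entailed — John scrubbed the counter, not the toast; the toast belongs to the slicing event.
(e) Entailed — the original entails any weakening of itself; this just drops 'in the garden', 'with a crowbar', 'cautiously'.
(f) Entailed — the original entails any weakening of itself; this just drops 'with a crowbar', 'cautiously'.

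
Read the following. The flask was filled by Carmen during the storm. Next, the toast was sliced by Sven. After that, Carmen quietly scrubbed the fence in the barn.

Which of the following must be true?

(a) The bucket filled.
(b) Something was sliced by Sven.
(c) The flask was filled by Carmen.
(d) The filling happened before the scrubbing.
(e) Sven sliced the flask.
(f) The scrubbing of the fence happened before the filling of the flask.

(a) Not entailed — the flask is what filled, not the bucket.
(b) Entailed — this follows by dropping conjuncts from the slicing event's description.
(c) Entailed — the original entails any weakening of itself; this just drops 'during the storm'.
(d) Entailed — the narrative places the filling before the scrubbing.
(e) Not entailed — Sven sliced the toast, not the flask; the flask belongs to the filling event.
(f) Not entailed — the narrative places the filling before the scrubbing, not after.

(b), (c), (d)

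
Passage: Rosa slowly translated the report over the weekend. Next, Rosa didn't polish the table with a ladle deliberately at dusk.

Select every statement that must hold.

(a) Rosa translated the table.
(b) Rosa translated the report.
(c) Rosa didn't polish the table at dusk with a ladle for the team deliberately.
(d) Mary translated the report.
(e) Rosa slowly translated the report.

(a) Not entailed — Rosa translated the report, not the table; the table belongs to the polishing event.
(b) Entailed — dropping 'over the weekend', 'slowly' leaves a sub-description the original still satisfies.
(c) Entailed — under negation, adding a further restriction is entailed: if no such polishing event occurred, none occurred for the team either.
(d) Not entailed — the passage has Rosa translating the report, not Mary.
(e) Entailed — dropping 'over the weekend' leaves a sub-description the original still satisfies.

(b), (c), (e)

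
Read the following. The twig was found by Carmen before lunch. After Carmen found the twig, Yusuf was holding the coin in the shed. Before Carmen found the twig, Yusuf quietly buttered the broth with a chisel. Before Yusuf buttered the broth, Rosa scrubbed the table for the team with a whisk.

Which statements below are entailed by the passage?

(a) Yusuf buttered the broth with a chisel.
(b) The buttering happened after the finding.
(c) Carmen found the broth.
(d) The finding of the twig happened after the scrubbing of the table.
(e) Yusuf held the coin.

(a) Entailed — dropping 'quietly' leaves a sub-description the original still satisfies.
(b) Not entailed — the narrative places the buttering before the finding, not after.
(c) Not entailed — Carmen found the twig, not the broth; the broth belongs to the buttering event.
(d) Entailed — the narrative places the scrubbing before the finding.
(e) Entailed — 'hold' is an activity; 'was holding' entails that some holding happened, so 'held' holds.

(a), (d), (e)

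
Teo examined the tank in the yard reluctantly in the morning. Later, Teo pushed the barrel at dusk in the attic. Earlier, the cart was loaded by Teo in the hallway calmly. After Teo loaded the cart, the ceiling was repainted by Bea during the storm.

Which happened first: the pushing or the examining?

The connectives place the examining before the pushing.

the examining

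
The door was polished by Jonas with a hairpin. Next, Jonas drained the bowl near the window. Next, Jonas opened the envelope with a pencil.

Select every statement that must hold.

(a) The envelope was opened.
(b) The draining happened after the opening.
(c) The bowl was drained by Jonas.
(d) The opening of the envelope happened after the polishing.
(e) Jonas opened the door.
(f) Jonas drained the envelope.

(a), (c), (d)

(a) Entailed — dropping 'with a pencil' and generalizing the agent leaves a sub-description the original still satisfies.
(b) Not entailed — the narrative places the draining before the opening, not after.
(c) Entailed — dropping 'near the window' leaves a sub-description the original still satisfies.
(d) Entailed — the narrative places the polishing before the opening.
(e) Not entailed — Jonas opened the envelope, not the door; the door belongs to the polishing event.
(f) Not entailed — Jonas drained the bowl, not the envelope; the envelope belongs to the opening event.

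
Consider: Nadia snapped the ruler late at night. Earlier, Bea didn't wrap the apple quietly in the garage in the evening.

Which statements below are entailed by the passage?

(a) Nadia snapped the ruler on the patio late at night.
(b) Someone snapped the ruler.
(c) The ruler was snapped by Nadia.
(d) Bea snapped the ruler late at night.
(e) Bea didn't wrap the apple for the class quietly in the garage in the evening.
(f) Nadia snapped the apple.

(b), (c), (e)

(a) Not entailed — 'on the patio' adds information not in the original event.
(b) Entailed — every conjunct here is already in the original snapping event.
(c) Entailed — dropping 'late at night' leaves a sub-description the original still satisfies.
(d) Not entailed — the passage has Nadia snapping the ruler, not Bea.
(e) Entailed — under negation, adding a further restriction is entailed: if no such wrapping event occurred, none occurred for the class either.
(f) Not entailed — Nadia snapped the ruler, not the apple; the apple belongs to the wrapping event.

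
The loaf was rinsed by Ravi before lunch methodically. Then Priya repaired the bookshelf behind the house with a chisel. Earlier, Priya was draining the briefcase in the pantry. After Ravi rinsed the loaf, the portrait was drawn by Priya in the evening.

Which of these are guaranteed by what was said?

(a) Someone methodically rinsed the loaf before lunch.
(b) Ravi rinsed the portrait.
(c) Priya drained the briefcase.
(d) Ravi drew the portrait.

(a) Entailed — generalizing the agent leaves a sub-description the original still satisfies.
(b) Not entailed — Ravi rinsed the loaf, not the portrait; the portrait belongs to the drawing event.
(c) Not entailed — 'was draining' is progressive on an accomplishment; it does not entail the completed 'drained'.
(d) Not entailed — the passage has Priya drawing the portrait, not Ravi.

(a)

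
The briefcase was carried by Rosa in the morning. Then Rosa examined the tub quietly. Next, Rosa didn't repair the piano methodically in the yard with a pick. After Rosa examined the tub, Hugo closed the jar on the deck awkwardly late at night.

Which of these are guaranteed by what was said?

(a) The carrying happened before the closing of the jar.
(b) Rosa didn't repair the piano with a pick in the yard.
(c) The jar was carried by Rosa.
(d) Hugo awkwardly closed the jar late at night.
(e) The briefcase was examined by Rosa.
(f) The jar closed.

(a) Entailed — the narrative places the carrying before the closing.
(b) Not entailed — dropping 'methodically' under negation is not valid — the original leaves open that Rosa repaired the piano some other way.
(c) Not entailed — Rosa carried the briefcase, not the jar; the jar belongs to the closing event.
(d) Entailed — every conjunct here is already in the original closing event.
(e) Not entailed — Rosa examined the tub, not the briefcase; the briefcase belongs to the carrying event.
(f) Entailed — 'Hugo closed the jar' is causative; it entails the inchoative 'the jar closed'.

(a), (d), (f)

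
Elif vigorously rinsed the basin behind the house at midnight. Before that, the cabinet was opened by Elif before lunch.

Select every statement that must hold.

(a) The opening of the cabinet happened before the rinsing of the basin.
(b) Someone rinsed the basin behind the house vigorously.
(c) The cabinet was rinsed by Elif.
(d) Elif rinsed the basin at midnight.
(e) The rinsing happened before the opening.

(a) Entailed — the narrative places the opening before the rinsing.
(b) Entailed — the original entails any weakening of itself; this just drops 'at midnight' and generalizes the agent.
(c) Not entailed — Elif rinsed the basin, not the cabinet; the cabinet belongs to the opening event.
(d) Entailed — this follows by dropping conjuncts from the rinsing event's description.
(e) Not entailed — the narrative places the opening before the rinsing, not after.

(a), (b), (d)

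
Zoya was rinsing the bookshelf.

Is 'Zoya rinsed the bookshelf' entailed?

yes

'rinse' is atelic; if Zoya was rinsing the bookshelf, then Zoya rinsed the bookshelf (for some time).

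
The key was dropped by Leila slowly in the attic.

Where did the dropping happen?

in the attic

'in the attic' marks the location of the dropping event.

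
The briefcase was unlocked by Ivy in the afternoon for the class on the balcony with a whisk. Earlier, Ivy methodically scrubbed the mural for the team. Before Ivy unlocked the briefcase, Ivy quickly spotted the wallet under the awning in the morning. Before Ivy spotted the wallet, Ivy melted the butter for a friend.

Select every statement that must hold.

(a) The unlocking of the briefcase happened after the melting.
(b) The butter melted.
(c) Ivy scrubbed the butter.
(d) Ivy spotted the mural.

(a) Entailed — the narrative places the melting before the unlocking.
(b) Entailed — 'Ivy melted the butter' is causative; it entails the inchoative 'the butter melted'.
(c) Not entailed — Ivy scrubbed the mural, not the butter; the butter belongs to the melting event.
(d) Not entailed — Ivy spotted the wallet, not the mural; the mural belongs to the scrubbing event.

(a), (b)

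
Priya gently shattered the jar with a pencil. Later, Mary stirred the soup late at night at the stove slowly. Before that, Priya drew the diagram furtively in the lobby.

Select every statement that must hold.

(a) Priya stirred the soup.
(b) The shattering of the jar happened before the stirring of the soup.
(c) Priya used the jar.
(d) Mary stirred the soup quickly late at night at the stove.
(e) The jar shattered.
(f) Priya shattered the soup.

(a) Not entailed — the passage has Mary stirring the soup, not Priya.
(b) Entailed — the narrative places the shattering before the stirring.
(c) Not entailed — the jar is the patient, not an instrument — Priya used a pencil.
(d) Not entailed — 'quickly' adds a manner not in (and inconsistent with) the original.
(e) Entailed — 'Priya shattered the jar' is causative; it entails the inchoative 'the jar shattered'.
(f) Not entailed — Priya shattered the jar, not the soup; the soup belongs to the stirring event.

(b), (e)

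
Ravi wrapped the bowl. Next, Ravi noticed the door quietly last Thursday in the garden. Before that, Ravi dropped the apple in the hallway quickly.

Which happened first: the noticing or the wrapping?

The connectives place the wrapping before the noticing.

the wrapping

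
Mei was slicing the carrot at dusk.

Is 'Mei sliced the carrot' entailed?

no

'was slicing' is progressive; for an accomplishment like 'slice the carrot', it doesn't entail completion.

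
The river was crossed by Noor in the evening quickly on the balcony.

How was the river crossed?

'quickly' marks the manner of the crossing event.

quickly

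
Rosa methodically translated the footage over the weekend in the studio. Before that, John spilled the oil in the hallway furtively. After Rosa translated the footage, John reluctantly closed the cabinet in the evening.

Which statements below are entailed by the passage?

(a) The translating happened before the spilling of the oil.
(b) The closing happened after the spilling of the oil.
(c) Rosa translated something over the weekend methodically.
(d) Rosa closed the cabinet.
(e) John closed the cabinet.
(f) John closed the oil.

(a) Not entailed — the narrative places the spilling before the translating, not after.
(b) Entailed — the narrative places the spilling before the closing.
(c) Entailed — every conjunct here is already in the original translating event.
(d) Not entailed — the passage has John closing the cabinet, not Rosa.
(e) Entailed — dropping 'in the evening', 'reluctantly' leaves a sub-description the original still satisfies.
(f) Not entailed — John closed the cabinet, not the oil; the oil belongs to the spilling event.

(b), (c), (e)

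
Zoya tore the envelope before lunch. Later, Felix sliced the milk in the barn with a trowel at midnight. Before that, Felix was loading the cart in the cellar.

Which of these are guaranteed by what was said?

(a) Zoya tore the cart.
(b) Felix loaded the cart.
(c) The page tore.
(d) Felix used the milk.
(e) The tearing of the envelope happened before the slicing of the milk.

(e)

(a) Not entailed — Zoya tore the envelope, not the cart; the cart belongs to the loading event.
(b) Not entailed — 'was loading' is progressive on an accomplishment; it does not entail the completed 'loaded'.
(c) Not entailed — the envelope is what tore, not the page.
(d) Not entailed — the milk is the patient, not an instrument — Felix used a trowel.
(e) Entailed — the narrative places the tearing before the slicing.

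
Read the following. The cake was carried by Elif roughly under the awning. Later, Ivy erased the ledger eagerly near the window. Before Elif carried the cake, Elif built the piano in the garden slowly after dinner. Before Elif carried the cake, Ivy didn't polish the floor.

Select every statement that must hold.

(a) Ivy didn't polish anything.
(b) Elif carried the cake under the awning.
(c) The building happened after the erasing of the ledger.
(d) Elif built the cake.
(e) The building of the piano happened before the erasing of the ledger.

(b), (e)

(a) Not entailed — the original only denies this specific event; Ivy may have polished something else.
(b) Entailed — the original entails any weakening of itself; this just drops 'roughly'.
(c) Not entailed — the narrative places the building before the erasing, not after.
(d) Not entailed — Elif built the piano, not the cake; the cake belongs to the carrying event.
(e) Entailed — the narrative places the building before the erasing.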